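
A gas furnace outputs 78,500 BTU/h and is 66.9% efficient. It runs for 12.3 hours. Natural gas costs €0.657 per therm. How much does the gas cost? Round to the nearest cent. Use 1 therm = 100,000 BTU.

Heat delivered = 78,500 BTU/h × 12.3 h = 965,550 BTU
Gas input = 965,550 / 0.669 = 1,443,274 BTU
= 1,443,274 / 100,000 = 14.43 therm
Cost = 14.43 × €0.657/therm = €9.48

€9.48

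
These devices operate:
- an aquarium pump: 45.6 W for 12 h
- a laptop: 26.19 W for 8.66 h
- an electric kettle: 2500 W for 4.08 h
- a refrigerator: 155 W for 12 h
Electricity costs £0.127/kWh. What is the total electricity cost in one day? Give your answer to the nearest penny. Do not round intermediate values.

aquarium pump: 45.6 W × 12 h = 547 Wh = 0.5472 kWh
laptop: 26.19 W × 8.66 h = 227 Wh = 0.2268 kWh
electric kettle: 2500 W × 4.08 h = 10,200 Wh = 10.2 kWh
refrigerator: 155 W × 12 h = 1,860 Wh = 1.86 kWh
Total energy = 0.5472 + 0.2268 + 10.2 + 1.86 = 12.83 kWh
Cost = 12.83 kWh × £0.127 = £1.63

£1.63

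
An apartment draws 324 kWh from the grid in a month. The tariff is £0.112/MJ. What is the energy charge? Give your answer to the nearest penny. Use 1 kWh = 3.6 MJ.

£130.64

324 kWh × (3.6 MJ/kWh) = 1,166 MJ
Cost = 1,166 MJ × £0.112/MJ = £130.64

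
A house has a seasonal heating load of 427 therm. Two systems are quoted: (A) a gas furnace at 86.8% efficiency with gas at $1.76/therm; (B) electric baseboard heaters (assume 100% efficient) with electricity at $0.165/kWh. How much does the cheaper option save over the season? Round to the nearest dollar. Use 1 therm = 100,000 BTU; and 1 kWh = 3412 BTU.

Heat load = 427 therm × 100,000 = 42,700,000 BTU
Gas: input = 42,700,000 / 0.868 = 49,193,548 BTU = 491.9 therm → 491.9 × $1.76 = $865.81
Electric: 42,700,000 BTU / 3412 = 12,510 kWh → × $0.165 = $2,064.92
Difference = |$865.81 − $2,064.92| = $1,199.11 ≈ $1199

$1199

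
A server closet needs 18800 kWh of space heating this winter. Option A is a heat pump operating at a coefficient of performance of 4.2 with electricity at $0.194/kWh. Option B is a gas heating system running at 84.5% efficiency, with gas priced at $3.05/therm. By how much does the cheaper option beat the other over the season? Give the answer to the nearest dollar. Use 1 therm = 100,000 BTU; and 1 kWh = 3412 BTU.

Heat load = 18800 kWh × 3412 = 64,145,600 BTU
Gas: input = 64,145,600 / 0.845 = 75,911,953 BTU = 759.1 therm → 759.1 × $3.05 = $2,315.31
Heat pump: 64,145,600 BTU / 3412 = 18,800 kWh heat; / 4.2 = 4,476 kWh in → × $0.194 = $868.38
Difference = |$2,315.31 − $868.38| = $1,446.93 ≈ $1447

$1447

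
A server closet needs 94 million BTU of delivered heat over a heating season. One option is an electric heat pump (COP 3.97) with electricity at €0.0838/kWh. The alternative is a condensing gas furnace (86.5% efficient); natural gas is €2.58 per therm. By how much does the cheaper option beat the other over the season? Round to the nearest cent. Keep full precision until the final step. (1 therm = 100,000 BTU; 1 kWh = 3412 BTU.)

€2222.17

Heat load = 94 × 10⁶ BTU = 94,000,000 BTU
Gas: input = 94,000,000 / 0.865 = 108,670,520 BTU = 1,087 therm → 1,087 × €2.58 = €2,803.70
Heat pump: 94,000,000 BTU / 3412 = 27,550 kWh heat; / 3.97 = 6,940 kWh in → × €0.0838 = €581.53
Difference = |€2,803.70 − €581.53| = €2,222.17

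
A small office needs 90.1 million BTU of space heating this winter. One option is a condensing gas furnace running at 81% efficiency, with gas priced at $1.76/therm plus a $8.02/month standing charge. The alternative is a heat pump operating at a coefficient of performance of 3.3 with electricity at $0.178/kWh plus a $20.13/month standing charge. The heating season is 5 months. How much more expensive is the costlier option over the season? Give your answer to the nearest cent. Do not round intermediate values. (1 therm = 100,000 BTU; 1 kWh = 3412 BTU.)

$472.81

Heat load = 90.1 × 10⁶ BTU = 90,100,000 BTU
Gas: input = 90,100,000 / 0.81 = 111,234,568 BTU = 1,112 therm → 1,112 × $1.76 = $1,957.73; + 5 × $8.02 standing = $1,997.83
Heat pump: 90,100,000 BTU / 3412 = 26,410 kWh heat; / 3.3 = 8,002 kWh in → × $0.178 = $1,424.37; + 5 × $20.13 standing = $1,525.02
Difference = |$1,997.83 − $1,525.02| = $472.81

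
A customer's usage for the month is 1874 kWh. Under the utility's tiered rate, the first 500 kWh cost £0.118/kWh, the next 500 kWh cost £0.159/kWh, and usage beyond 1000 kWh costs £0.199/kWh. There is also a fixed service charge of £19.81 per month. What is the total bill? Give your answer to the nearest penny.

£332.24

First 500 kWh × £0.118 = £59.00
Next 500 kWh × £0.159 = £79.50
Remaining 874 kWh × £0.199 = £173.93
Energy charge = £312.43; + service £19.81 = £332.24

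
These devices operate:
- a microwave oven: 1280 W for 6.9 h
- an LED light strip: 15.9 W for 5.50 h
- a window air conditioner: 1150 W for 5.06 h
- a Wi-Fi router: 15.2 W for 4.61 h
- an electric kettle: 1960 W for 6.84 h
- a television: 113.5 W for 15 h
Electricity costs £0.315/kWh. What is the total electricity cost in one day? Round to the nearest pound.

£9

microwave oven: 1280 W × 6.9 h = 8,832 Wh = 8.832 kWh
LED light strip: 15.9 W × 5.50 h = 87 Wh = 0.08745 kWh
window air conditioner: 1150 W × 5.06 h = 5,819 Wh = 5.819 kWh
Wi-Fi router: 15.2 W × 4.61 h = 70 Wh = 0.07007 kWh
electric kettle: 1960 W × 6.84 h = 13,406 Wh = 13.41 kWh
television: 113.5 W × 15 h = 1,702 Wh = 1.702 kWh
Total energy = 8.832 + 0.08745 + 5.819 + 0.07007 + 13.41 + 1.702 = 29.92 kWh
Cost = 29.92 kWh × £0.315 = £9.42 ≈ £9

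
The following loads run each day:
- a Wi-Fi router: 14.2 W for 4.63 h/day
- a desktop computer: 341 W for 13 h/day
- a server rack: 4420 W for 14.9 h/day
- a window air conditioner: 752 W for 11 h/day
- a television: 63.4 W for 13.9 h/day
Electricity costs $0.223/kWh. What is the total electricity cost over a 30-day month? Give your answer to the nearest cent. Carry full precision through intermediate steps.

Wi-Fi router: 14.2 W × 4.63 h × 30 d = 1,972 Wh = 1.972 kWh
desktop computer: 341 W × 13 h × 30 d = 132,990 Wh = 133 kWh
server rack: 4420 W × 14.9 h × 30 d = 1,975,740 Wh = 1,976 kWh
window air conditioner: 752 W × 11 h × 30 d = 248,160 Wh = 248.2 kWh
television: 63.4 W × 13.9 h × 30 d = 26,438 Wh = 26.44 kWh
Total energy = 1.972 + 133 + 1,976 + 248.2 + 26.44 = 2,385 kWh
Cost = 2,385 kWh × $0.223 = $531.92

$531.92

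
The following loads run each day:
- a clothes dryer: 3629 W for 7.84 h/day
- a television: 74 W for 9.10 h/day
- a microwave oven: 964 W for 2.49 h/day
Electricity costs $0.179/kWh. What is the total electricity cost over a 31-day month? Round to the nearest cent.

$174.93

clothes dryer: 3629 W × 7.84 h × 31 d = 881,992 Wh = 882 kWh
television: 74 W × 9.10 h × 31 d = 20,875 Wh = 20.88 kWh
microwave oven: 964 W × 2.49 h × 31 d = 74,411 Wh = 74.41 kWh
Total energy = 882 + 20.88 + 74.41 = 977.3 kWh
Cost = 977.3 kWh × $0.179 = $174.93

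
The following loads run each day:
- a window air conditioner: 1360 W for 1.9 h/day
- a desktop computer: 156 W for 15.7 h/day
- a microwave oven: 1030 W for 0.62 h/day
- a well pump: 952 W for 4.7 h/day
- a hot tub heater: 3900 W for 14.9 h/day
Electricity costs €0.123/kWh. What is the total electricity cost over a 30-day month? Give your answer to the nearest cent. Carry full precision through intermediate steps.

window air conditioner: 1360 W × 1.9 h × 30 d = 77,520 Wh = 77.52 kWh
desktop computer: 156 W × 15.7 h × 30 d = 73,476 Wh = 73.48 kWh
microwave oven: 1030 W × 0.62 h × 30 d = 19,158 Wh = 19.16 kWh
well pump: 952 W × 4.7 h × 30 d = 134,232 Wh = 134.2 kWh
hot tub heater: 3900 W × 14.9 h × 30 d = 1,743,300 Wh = 1,743 kWh
Total energy = 77.52 + 73.48 + 19.16 + 134.2 + 1,743 = 2,048 kWh
Cost = 2,048 kWh × €0.123 = €251.87

€251.87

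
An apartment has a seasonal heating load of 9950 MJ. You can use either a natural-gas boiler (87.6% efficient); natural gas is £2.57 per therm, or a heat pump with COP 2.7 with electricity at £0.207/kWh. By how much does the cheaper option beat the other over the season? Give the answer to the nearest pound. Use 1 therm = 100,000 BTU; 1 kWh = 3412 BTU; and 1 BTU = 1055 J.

Heat load = 9950 MJ = 9,950,000,000 J / 1055 = 9,431,280 BTU
Gas: input = 9,431,280 / 0.876 = 10,766,301 BTU = 107.7 therm → 107.7 × £2.57 = £276.69
Heat pump: 9,431,280 BTU / 3412 = 2,764 kWh heat; / 2.7 = 1,024 kWh in → × £0.207 = £211.92
Difference = |£276.69 − £211.92| = £64.78 ≈ £65

£65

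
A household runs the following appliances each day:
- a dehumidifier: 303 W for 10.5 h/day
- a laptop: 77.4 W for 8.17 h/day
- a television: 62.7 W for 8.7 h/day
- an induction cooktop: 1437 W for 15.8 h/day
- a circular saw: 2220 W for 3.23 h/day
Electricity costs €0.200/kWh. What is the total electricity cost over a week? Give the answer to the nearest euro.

dehumidifier: 303 W × 10.5 h × 7 d = 22,270 Wh = 22.27 kWh
laptop: 77.4 W × 8.17 h × 7 d = 4,427 Wh = 4.427 kWh
television: 62.7 W × 8.7 h × 7 d = 3,818 Wh = 3.818 kWh
induction cooktop: 1437 W × 15.8 h × 7 d = 158,932 Wh = 158.9 kWh
circular saw: 2220 W × 3.23 h × 7 d = 50,194 Wh = 50.19 kWh
Total energy = 22.27 + 4.427 + 3.818 + 158.9 + 50.19 = 239.6 kWh
Cost = 239.6 kWh × €0.200 = €47.93 ≈ €48

€48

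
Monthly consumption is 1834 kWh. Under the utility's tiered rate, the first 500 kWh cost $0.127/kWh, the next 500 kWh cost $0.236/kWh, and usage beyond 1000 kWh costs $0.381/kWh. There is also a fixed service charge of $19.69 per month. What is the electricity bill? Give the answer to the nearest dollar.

$519

First 500 kWh × $0.127 = $63.50
Next 500 kWh × $0.236 = $118.00
Remaining 834 kWh × $0.381 = $317.75
Energy charge = $499.25; + service $19.69 = $518.94 ≈ $519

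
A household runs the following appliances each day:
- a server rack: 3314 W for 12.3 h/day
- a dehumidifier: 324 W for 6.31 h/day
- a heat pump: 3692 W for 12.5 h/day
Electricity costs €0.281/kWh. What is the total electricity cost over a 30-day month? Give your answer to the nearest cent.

€749.90

server rack: 3314 W × 12.3 h × 30 d = 1,222,866 Wh = 1,223 kWh
dehumidifier: 324 W × 6.31 h × 30 d = 61,333 Wh = 61.33 kWh
heat pump: 3692 W × 12.5 h × 30 d = 1,384,500 Wh = 1,384 kWh
Total energy = 1,223 + 61.33 + 1,384 = 2,669 kWh
Cost = 2,669 kWh × €0.281 = €749.90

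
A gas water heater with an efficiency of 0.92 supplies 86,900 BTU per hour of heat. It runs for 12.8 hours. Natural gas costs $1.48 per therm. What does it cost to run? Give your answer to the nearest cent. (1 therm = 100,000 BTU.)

$17.89

Heat delivered = 86,900 BTU/h × 12.8 h = 1,112,320 BTU
Gas input = 1,112,320 / 0.92 = 1,209,043 BTU
= 1,209,043 / 100,000 = 12.09 therm
Cost = 12.09 × $1.48/therm = $17.89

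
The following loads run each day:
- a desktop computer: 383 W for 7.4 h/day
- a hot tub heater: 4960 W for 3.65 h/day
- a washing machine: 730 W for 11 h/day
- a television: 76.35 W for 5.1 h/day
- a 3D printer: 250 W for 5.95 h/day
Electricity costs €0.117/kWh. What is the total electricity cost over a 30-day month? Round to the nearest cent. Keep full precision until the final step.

€108.27

desktop computer: 383 W × 7.4 h × 30 d = 85,026 Wh = 85.03 kWh
hot tub heater: 4960 W × 3.65 h × 30 d = 543,120 Wh = 543.1 kWh
washing machine: 730 W × 11 h × 30 d = 240,900 Wh = 240.9 kWh
television: 76.35 W × 5.1 h × 30 d = 11,682 Wh = 11.68 kWh
3D printer: 250 W × 5.95 h × 30 d = 44,625 Wh = 44.62 kWh
Total energy = 85.03 + 543.1 + 240.9 + 11.68 + 44.62 = 925.4 kWh
Cost = 925.4 kWh × €0.117 = €108.27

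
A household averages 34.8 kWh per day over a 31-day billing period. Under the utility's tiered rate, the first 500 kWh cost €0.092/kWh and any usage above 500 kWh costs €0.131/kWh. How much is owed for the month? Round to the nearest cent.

€121.82

Usage = 34.8 kWh/day × 31 days = 1078.8 kWh
First 500 kWh × €0.092 = €46.00
Remaining 578.8 kWh × €0.131 = €75.82
Total = €121.82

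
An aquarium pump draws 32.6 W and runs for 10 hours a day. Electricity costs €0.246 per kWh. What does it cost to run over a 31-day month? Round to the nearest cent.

€2.49

Energy = 32.6 W × 10 h/day × 31 days = 10,106 Wh = 10.11 kWh
Cost = 10.11 kWh × €0.246/kWh = €2.49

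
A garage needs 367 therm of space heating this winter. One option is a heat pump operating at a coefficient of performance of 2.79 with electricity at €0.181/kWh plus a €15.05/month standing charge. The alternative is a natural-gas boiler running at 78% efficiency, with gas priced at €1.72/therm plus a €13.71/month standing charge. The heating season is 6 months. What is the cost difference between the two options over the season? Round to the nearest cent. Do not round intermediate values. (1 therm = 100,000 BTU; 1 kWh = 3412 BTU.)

Heat load = 367 therm × 100,000 = 36,700,000 BTU
Gas: input = 36,700,000 / 0.78 = 47,051,282 BTU = 470.5 therm → 470.5 × €1.72 = €809.28; + 6 × €13.71 standing = €891.54
Heat pump: 36,700,000 BTU / 3412 = 10,760 kWh heat; / 2.79 = 3,855 kWh in → × €0.181 = €697.80; + 6 × €15.05 standing = €788.10
Difference = |€891.54 − €788.10| = €103.44

€103.44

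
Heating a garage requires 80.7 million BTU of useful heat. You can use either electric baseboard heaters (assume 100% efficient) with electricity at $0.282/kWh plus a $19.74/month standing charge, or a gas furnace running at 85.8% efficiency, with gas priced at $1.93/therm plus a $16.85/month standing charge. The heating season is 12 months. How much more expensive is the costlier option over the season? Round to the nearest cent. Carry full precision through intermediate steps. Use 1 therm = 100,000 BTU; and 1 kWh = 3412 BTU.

Heat load = 80.7 × 10⁶ BTU = 80,700,000 BTU
Gas: input = 80,700,000 / 0.858 = 94,055,944 BTU = 940.6 therm → 940.6 × $1.93 = $1,815.28; + 12 × $16.85 standing = $2,017.48
Electric: 80,700,000 BTU / 3412 = 23,650 kWh → × $0.282 = $6,669.81; + 12 × $19.74 standing = $6,906.69
Difference = |$2,017.48 − $6,906.69| = $4,889.21

$4889.21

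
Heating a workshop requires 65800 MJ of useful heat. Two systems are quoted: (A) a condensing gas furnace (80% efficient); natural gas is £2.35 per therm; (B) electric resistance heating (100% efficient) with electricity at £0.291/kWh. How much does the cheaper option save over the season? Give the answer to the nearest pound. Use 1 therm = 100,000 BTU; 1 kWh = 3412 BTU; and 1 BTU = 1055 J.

Heat load = 65800 MJ = 65,800,000,000 J / 1055 = 62,369,668 BTU
Gas: input = 62,369,668 / 0.80 = 77,962,085 BTU = 779.6 therm → 779.6 × £2.35 = £1,832.11
Electric: 62,369,668 BTU / 3412 = 18,280 kWh → × £0.291 = £5,319.34
Difference = |£1,832.11 − £5,319.34| = £3,487.23 ≈ £3487

£3487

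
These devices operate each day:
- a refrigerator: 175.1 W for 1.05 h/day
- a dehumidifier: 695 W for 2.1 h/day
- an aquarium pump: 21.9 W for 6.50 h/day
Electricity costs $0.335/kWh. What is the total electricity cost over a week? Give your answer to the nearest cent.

$4.19

refrigerator: 175.1 W × 1.05 h × 7 d = 1,287 Wh = 1.287 kWh
dehumidifier: 695 W × 2.1 h × 7 d = 10,216 Wh = 10.22 kWh
aquarium pump: 21.9 W × 6.50 h × 7 d = 996 Wh = 0.9964 kWh
Total energy = 1.287 + 10.22 + 0.9964 = 12.5 kWh
Cost = 12.5 kWh × $0.335 = $4.19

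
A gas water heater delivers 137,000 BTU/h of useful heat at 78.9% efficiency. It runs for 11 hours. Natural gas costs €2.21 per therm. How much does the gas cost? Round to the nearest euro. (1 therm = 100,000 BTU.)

Heat delivered = 137,000 BTU/h × 11 h = 1,507,000 BTU
Gas input = 1,507,000 / 0.789 = 1,910,013 BTU
= 1,910,013 / 100,000 = 19.1 therm
Cost = 19.1 × €2.21/therm = €42.21 ≈ €42

€42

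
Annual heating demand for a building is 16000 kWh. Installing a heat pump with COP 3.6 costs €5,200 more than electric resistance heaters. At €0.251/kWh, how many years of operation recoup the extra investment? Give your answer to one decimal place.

Resistance: 16000 kWh × €0.251 = €4,016.00/yr
Heat pump: 16000 / 3.6 = 4444 kWh in → × €0.251 = €1,115.56/yr
Annual savings = €2,900.44
Payback = €5,200 / €2,900.44 = 1.79 years

1.8 years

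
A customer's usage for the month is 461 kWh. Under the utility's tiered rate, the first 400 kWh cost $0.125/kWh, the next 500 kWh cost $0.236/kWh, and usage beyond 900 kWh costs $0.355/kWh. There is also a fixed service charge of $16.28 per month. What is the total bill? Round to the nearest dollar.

$81

First 400 kWh × $0.125 = $50.00
Next 61 kWh × $0.236 = $14.40
Remaining tier: 0 kWh (not reached)
Energy charge = $64.40; + service $16.28 = $80.68 ≈ $81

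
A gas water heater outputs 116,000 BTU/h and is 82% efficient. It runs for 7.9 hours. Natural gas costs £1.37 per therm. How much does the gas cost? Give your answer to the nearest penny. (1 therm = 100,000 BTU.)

Heat delivered = 116,000 BTU/h × 7.9 h = 916,400 BTU
Gas input = 916,400 / 0.82 = 1,117,561 BTU
= 1,117,561 / 100,000 = 11.18 therm
Cost = 11.18 × £1.37/therm = £15.31

£15.31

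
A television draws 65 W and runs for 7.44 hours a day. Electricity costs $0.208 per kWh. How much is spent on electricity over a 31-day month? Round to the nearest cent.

$3.12

Energy = 65 W × 7.44 h/day × 31 days = 14,992 Wh = 14.99 kWh
Cost = 14.99 kWh × $0.208/kWh = $3.12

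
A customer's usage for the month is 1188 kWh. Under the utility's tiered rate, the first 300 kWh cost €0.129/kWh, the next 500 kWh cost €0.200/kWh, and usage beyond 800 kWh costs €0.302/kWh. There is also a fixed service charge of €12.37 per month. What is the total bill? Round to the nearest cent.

First 300 kWh × €0.129 = €38.70
Next 500 kWh × €0.200 = €100.00
Remaining 388 kWh × €0.302 = €117.18
Energy charge = €255.88; + service €12.37 = €268.25

€268.25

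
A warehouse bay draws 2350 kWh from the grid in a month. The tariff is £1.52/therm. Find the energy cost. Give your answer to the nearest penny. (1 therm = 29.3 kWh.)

2350 kWh × (0.03413 therm/kWh) = 80.2 therm
Cost = 80.2 therm × £1.52/therm = £121.91

£121.91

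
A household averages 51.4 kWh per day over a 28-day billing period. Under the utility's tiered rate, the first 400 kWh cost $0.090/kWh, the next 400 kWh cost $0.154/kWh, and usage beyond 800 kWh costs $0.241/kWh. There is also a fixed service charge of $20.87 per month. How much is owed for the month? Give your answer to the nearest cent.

$272.52

Usage = 51.4 kWh/day × 28 days = 1439.2 kWh
First 400 kWh × $0.090 = $36.00
Next 400 kWh × $0.154 = $61.60
Remaining 639.2 kWh × $0.241 = $154.05
Energy charge = $251.65; + service $20.87 = $272.52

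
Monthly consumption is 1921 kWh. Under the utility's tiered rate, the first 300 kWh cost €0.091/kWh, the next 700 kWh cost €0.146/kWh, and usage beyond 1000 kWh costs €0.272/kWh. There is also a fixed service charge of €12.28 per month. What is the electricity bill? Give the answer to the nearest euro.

First 300 kWh × €0.091 = €27.30
Next 700 kWh × €0.146 = €102.20
Remaining 921 kWh × €0.272 = €250.51
Energy charge = €380.01; + service €12.28 = €392.29 ≈ €392

€392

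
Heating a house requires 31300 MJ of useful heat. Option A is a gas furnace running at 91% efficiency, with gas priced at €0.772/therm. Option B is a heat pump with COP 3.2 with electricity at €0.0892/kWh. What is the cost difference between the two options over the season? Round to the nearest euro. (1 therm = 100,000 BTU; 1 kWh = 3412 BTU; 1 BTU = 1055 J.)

€9

Heat load = 31300 MJ = 31,300,000,000 J / 1055 = 29,668,246 BTU
Gas: input = 29,668,246 / 0.91 = 32,602,469 BTU = 326 therm → 326 × €0.772 = €251.69
Heat pump: 29,668,246 BTU / 3412 = 8,695 kWh heat; / 3.2 = 2,717 kWh in → × €0.0892 = €242.38
Difference = |€251.69 − €242.38| = €9.31 ≈ €9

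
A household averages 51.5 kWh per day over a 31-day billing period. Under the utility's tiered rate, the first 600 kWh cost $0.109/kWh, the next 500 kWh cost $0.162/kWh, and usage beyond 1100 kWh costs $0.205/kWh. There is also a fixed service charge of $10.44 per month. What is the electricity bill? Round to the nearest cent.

$258.62

Usage = 51.5 kWh/day × 31 days = 1596.5 kWh
First 600 kWh × $0.109 = $65.40
Next 500 kWh × $0.162 = $81.00
Remaining 496.5 kWh × $0.205 = $101.78
Energy charge = $248.18; + service $10.44 = $258.62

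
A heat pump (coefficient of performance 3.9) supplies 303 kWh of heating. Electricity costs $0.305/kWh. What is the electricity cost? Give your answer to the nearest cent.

Electrical input = 303 kWh / 3.9 = 77.69 kWh
Cost = 77.69 × $0.305/kWh = $23.70

$23.70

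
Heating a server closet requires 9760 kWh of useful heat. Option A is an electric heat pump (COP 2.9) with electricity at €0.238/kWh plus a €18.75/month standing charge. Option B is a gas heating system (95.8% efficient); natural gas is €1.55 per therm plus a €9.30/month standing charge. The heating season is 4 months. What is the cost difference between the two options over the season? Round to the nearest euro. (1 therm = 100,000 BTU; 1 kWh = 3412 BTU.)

€300

Heat load = 9760 kWh × 3412 = 33,301,120 BTU
Gas: input = 33,301,120 / 0.958 = 34,761,086 BTU = 347.6 therm → 347.6 × €1.55 = €538.80; + 4 × €9.30 standing = €576.00
Heat pump: 33,301,120 BTU / 3412 = 9,760 kWh heat; / 2.9 = 3,366 kWh in → × €0.238 = €800.99; + 4 × €18.75 standing = €875.99
Difference = |€576.00 − €875.99| = €300.00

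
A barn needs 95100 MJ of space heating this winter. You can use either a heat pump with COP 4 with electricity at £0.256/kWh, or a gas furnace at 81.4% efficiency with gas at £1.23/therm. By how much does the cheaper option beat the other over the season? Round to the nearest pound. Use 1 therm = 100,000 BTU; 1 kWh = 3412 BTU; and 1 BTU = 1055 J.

£329

Heat load = 95100 MJ = 95,100,000,000 J / 1055 = 90,142,180 BTU
Gas: input = 90,142,180 / 0.814 = 110,739,779 BTU = 1,107 therm → 1,107 × £1.23 = £1,362.10
Heat pump: 90,142,180 BTU / 3412 = 26,420 kWh heat; / 4 = 6,605 kWh in → × £0.256 = £1,690.83
Difference = |£1,362.10 − £1,690.83| = £328.73 ≈ £329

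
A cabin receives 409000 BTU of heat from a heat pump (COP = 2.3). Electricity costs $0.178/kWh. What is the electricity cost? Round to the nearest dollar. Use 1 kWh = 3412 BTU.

$9

Heat delivered = 409,000 BTU / 3412 = 119.9 kWh
Electrical input = 119.9 kWh / 2.3 = 52.12 kWh
Cost = 52.12 × $0.178/kWh = $9.28 ≈ $9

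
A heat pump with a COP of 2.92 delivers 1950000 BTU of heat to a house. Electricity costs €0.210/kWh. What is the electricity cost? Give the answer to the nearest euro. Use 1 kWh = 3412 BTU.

€41

Heat delivered = 1,950,000 BTU / 3412 = 571.5 kWh
Electrical input = 571.5 kWh / 2.92 = 195.7 kWh
Cost = 195.7 × €0.210/kWh = €41.10 ≈ €41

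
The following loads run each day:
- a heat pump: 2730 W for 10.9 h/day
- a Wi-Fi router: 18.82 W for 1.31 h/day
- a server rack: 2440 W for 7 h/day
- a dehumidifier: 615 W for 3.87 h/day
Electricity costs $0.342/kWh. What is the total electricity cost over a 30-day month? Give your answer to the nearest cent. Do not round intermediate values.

$505.22

heat pump: 2730 W × 10.9 h × 30 d = 892,710 Wh = 892.7 kWh
Wi-Fi router: 18.82 W × 1.31 h × 30 d = 740 Wh = 0.7396 kWh
server rack: 2440 W × 7 h × 30 d = 512,400 Wh = 512.4 kWh
dehumidifier: 615 W × 3.87 h × 30 d = 71,402 Wh = 71.4 kWh
Total energy = 892.7 + 0.7396 + 512.4 + 71.4 = 1,477 kWh
Cost = 1,477 kWh × $0.342 = $505.22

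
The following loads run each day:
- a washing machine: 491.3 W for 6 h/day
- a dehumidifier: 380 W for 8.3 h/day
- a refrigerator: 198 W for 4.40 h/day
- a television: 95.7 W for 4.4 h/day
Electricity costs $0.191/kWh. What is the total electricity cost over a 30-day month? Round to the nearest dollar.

washing machine: 491.3 W × 6 h × 30 d = 88,434 Wh = 88.43 kWh
dehumidifier: 380 W × 8.3 h × 30 d = 94,620 Wh = 94.62 kWh
refrigerator: 198 W × 4.40 h × 30 d = 26,136 Wh = 26.14 kWh
television: 95.7 W × 4.4 h × 30 d = 12,632 Wh = 12.63 kWh
Total energy = 88.43 + 94.62 + 26.14 + 12.63 = 221.8 kWh
Cost = 221.8 kWh × $0.191 = $42.37 ≈ $42

$42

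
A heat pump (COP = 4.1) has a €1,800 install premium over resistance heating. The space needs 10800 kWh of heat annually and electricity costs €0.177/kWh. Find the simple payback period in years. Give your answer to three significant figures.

Resistance: 10800 kWh × €0.177 = €1,911.60/yr
Heat pump: 10800 / 4.1 = 2634 kWh in → × €0.177 = €466.24/yr
Annual savings = €1,445.36
Payback = €1,800 / €1,445.36 = 1.25 years

1.25 years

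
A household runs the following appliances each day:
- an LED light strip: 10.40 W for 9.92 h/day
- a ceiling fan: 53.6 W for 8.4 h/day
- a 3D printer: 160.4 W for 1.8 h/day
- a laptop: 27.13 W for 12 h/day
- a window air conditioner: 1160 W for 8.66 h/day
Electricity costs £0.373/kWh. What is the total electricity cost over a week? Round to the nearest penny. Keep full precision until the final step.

£29.28

LED light strip: 10.40 W × 9.92 h × 7 d = 722 Wh = 0.7222 kWh
ceiling fan: 53.6 W × 8.4 h × 7 d = 3,152 Wh = 3.152 kWh
3D printer: 160.4 W × 1.8 h × 7 d = 2,021 Wh = 2.021 kWh
laptop: 27.13 W × 12 h × 7 d = 2,279 Wh = 2.279 kWh
window air conditioner: 1160 W × 8.66 h × 7 d = 70,319 Wh = 70.32 kWh
Total energy = 0.7222 + 3.152 + 2.021 + 2.279 + 70.32 = 78.49 kWh
Cost = 78.49 kWh × £0.373 = £29.28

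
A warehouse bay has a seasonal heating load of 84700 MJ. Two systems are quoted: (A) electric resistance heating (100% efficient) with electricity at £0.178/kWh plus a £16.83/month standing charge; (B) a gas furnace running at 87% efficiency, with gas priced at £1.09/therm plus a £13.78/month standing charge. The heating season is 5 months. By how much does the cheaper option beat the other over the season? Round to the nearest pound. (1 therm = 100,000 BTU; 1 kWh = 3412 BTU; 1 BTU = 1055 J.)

Heat load = 84700 MJ = 84,700,000,000 J / 1055 = 80,284,360 BTU
Gas: input = 80,284,360 / 0.87 = 92,280,874 BTU = 922.8 therm → 922.8 × £1.09 = £1,005.86; + 5 × £13.78 standing = £1,074.76
Electric: 80,284,360 BTU / 3412 = 23,530 kWh → × £0.178 = £4,188.34; + 5 × £16.83 standing = £4,272.49
Difference = |£1,074.76 − £4,272.49| = £3,197.73 ≈ £3198

£3198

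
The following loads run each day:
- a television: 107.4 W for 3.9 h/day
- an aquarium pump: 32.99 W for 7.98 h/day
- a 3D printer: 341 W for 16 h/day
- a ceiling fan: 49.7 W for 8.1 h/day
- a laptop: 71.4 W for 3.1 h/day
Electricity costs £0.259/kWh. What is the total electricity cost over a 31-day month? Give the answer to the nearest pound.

£54

television: 107.4 W × 3.9 h × 31 d = 12,985 Wh = 12.98 kWh
aquarium pump: 32.99 W × 7.98 h × 31 d = 8,161 Wh = 8.161 kWh
3D printer: 341 W × 16 h × 31 d = 169,136 Wh = 169.1 kWh
ceiling fan: 49.7 W × 8.1 h × 31 d = 12,480 Wh = 12.48 kWh
laptop: 71.4 W × 3.1 h × 31 d = 6,862 Wh = 6.862 kWh
Total energy = 12.98 + 8.161 + 169.1 + 12.48 + 6.862 = 209.6 kWh
Cost = 209.6 kWh × £0.259 = £54.29 ≈ £54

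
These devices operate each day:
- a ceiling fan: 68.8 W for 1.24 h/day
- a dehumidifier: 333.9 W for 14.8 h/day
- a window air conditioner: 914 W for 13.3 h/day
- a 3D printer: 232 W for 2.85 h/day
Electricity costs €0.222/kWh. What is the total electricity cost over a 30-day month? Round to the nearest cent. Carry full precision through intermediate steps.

ceiling fan: 68.8 W × 1.24 h × 30 d = 2,559 Wh = 2.559 kWh
dehumidifier: 333.9 W × 14.8 h × 30 d = 148,252 Wh = 148.3 kWh
window air conditioner: 914 W × 13.3 h × 30 d = 364,686 Wh = 364.7 kWh
3D printer: 232 W × 2.85 h × 30 d = 19,836 Wh = 19.84 kWh
Total energy = 2.559 + 148.3 + 364.7 + 19.84 = 535.3 kWh
Cost = 535.3 kWh × €0.222 = €118.84

€118.84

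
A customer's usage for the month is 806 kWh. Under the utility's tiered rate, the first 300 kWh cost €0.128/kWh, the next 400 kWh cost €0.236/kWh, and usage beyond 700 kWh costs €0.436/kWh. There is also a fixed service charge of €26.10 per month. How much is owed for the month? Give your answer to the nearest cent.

First 300 kWh × €0.128 = €38.40
Next 400 kWh × €0.236 = €94.40
Remaining 106 kWh × €0.436 = €46.22
Energy charge = €179.02; + service €26.10 = €205.12

€205.12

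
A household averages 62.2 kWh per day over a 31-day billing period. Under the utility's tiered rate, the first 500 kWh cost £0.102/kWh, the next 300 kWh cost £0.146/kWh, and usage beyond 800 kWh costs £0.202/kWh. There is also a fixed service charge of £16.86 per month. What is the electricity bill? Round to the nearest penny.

£339.56

Usage = 62.2 kWh/day × 31 days = 1928.2 kWh
First 500 kWh × £0.102 = £51.00
Next 300 kWh × £0.146 = £43.80
Remaining 1128.2 kWh × £0.202 = £227.90
Energy charge = £322.70; + service £16.86 = £339.56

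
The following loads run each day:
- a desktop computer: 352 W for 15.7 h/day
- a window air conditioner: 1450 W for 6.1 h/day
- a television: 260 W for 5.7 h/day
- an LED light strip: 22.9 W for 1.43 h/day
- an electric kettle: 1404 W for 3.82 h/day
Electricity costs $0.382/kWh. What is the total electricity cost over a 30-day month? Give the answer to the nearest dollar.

desktop computer: 352 W × 15.7 h × 30 d = 165,792 Wh = 165.8 kWh
window air conditioner: 1450 W × 6.1 h × 30 d = 265,350 Wh = 265.4 kWh
television: 260 W × 5.7 h × 30 d = 44,460 Wh = 44.46 kWh
LED light strip: 22.9 W × 1.43 h × 30 d = 982 Wh = 0.9824 kWh
electric kettle: 1404 W × 3.82 h × 30 d = 160,898 Wh = 160.9 kWh
Total energy = 165.8 + 265.4 + 44.46 + 0.9824 + 160.9 = 637.5 kWh
Cost = 637.5 kWh × $0.382 = $243.52 ≈ $244

$244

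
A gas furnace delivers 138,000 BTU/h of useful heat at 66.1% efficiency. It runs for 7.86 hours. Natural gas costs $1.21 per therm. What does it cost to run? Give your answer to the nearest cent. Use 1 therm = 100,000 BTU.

Heat delivered = 138,000 BTU/h × 7.86 h = 1,084,680 BTU
Gas input = 1,084,680 / 0.661 = 1,640,968 BTU
= 1,640,968 / 100,000 = 16.41 therm
Cost = 16.41 × $1.21/therm = $19.86

$19.86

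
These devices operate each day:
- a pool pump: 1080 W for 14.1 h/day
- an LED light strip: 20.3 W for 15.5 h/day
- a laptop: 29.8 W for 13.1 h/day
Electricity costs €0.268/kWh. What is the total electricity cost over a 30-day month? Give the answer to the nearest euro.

€128

pool pump: 1080 W × 14.1 h × 30 d = 456,840 Wh = 456.8 kWh
LED light strip: 20.3 W × 15.5 h × 30 d = 9,440 Wh = 9.44 kWh
laptop: 29.8 W × 13.1 h × 30 d = 11,711 Wh = 11.71 kWh
Total energy = 456.8 + 9.44 + 11.71 = 478 kWh
Cost = 478 kWh × €0.268 = €128.10 ≈ €128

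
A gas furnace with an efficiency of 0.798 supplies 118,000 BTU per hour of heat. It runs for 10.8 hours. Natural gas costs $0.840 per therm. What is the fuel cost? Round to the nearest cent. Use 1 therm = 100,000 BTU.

Heat delivered = 118,000 BTU/h × 10.8 h = 1,274,400 BTU
Gas input = 1,274,400 / 0.798 = 1,596,992 BTU
= 1,596,992 / 100,000 = 15.97 therm
Cost = 15.97 × $0.840/therm = $13.41

$13.41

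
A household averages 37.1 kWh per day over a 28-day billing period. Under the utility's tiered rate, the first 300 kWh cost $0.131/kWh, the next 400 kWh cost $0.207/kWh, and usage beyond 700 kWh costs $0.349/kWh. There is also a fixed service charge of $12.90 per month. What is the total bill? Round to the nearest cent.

$253.24

Usage = 37.1 kWh/day × 28 days = 1038.8 kWh
First 300 kWh × $0.131 = $39.30
Next 400 kWh × $0.207 = $82.80
Remaining 338.8 kWh × $0.349 = $118.24
Energy charge = $240.34; + service $12.90 = $253.24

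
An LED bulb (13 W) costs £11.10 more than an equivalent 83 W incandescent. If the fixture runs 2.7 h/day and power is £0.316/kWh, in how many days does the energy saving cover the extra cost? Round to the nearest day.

Power saved = 83 − 13 = 70 W
Daily energy saved = 70 W × 2.7 h = 189 Wh = 0.189 kWh
Daily savings = 0.189 × £0.316 = £0.0597
Payback = £11.10 / £0.0597 per day = 185.9 days

186 days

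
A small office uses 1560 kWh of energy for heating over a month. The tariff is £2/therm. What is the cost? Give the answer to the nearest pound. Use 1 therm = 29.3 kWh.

£106

1560 kWh × (0.03413 therm/kWh) = 53.24 therm
Cost = 53.24 therm × £2/therm = £106.48 ≈ £106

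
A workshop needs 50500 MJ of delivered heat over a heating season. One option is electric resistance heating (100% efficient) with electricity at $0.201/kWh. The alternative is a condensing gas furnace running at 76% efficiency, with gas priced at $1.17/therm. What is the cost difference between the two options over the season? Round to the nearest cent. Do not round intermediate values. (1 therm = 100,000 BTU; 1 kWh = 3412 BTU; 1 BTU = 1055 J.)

$2082.95

Heat load = 50500 MJ = 50,500,000,000 J / 1055 = 47,867,299 BTU
Gas: input = 47,867,299 / 0.76 = 62,983,288 BTU = 629.8 therm → 629.8 × $1.17 = $736.90
Electric: 47,867,299 BTU / 3412 = 14,030 kWh → × $0.201 = $2,819.85
Difference = |$736.90 − $2,819.85| = $2,082.95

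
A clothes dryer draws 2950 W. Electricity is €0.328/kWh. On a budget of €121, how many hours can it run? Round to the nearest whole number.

Energy budget = €121 / €0.328 per kWh = 368.9 kWh = 368,902 Wh
Runtime = 368,902 Wh / 2950 W = 125.1 h

125 h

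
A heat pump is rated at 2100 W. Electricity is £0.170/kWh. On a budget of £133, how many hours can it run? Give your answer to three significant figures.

373 h

Energy budget = £133 / £0.170 per kWh = 782.4 kWh = 782,353 Wh
Runtime = 782,353 Wh / 2100 W = 372.5 h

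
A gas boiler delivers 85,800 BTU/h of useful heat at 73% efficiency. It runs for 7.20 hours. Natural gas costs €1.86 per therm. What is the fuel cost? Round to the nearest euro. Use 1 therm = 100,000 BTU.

Heat delivered = 85,800 BTU/h × 7.20 h = 617,760 BTU
Gas input = 617,760 / 0.73 = 846,247 BTU
= 846,247 / 100,000 = 8.462 therm
Cost = 8.462 × €1.86/therm = €15.74 ≈ €16

€16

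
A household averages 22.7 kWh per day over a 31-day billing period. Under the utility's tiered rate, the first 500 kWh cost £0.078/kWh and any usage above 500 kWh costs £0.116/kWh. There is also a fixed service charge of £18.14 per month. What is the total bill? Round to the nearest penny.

£80.77

Usage = 22.7 kWh/day × 31 days = 703.7 kWh
First 500 kWh × £0.078 = £39.00
Remaining 203.7 kWh × £0.116 = £23.63
Energy charge = £62.63; + service £18.14 = £80.77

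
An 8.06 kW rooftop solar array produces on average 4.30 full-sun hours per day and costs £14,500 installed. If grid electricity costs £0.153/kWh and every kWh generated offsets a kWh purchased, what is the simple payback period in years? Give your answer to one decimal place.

7.5 years

Daily generation = 8.06 kW × 4.30 h = 34.66 kWh
Annual generation = 34.66 × 365 = 12650 kWh
Annual savings = 12650 × £0.153 = £1,935.48
Payback = £14,500 / £1,935.48 = 7.49 years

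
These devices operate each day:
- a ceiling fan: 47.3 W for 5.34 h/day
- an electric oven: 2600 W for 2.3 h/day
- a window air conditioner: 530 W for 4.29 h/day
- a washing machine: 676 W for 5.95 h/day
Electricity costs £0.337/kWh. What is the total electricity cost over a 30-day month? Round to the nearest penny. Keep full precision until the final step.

£126.66

ceiling fan: 47.3 W × 5.34 h × 30 d = 7,577 Wh = 7.577 kWh
electric oven: 2600 W × 2.3 h × 30 d = 179,400 Wh = 179.4 kWh
window air conditioner: 530 W × 4.29 h × 30 d = 68,211 Wh = 68.21 kWh
washing machine: 676 W × 5.95 h × 30 d = 120,666 Wh = 120.7 kWh
Total energy = 7.577 + 179.4 + 68.21 + 120.7 = 375.9 kWh
Cost = 375.9 kWh × £0.337 = £126.66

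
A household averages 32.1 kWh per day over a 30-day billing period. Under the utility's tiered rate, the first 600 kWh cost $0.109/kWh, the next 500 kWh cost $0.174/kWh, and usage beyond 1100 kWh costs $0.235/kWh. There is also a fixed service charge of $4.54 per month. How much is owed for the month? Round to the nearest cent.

$133.10

Usage = 32.1 kWh/day × 30 days = 963 kWh
First 600 kWh × $0.109 = $65.40
Next 363 kWh × $0.174 = $63.16
Remaining tier: 0 kWh (not reached)
Energy charge = $128.56; + service $4.54 = $133.10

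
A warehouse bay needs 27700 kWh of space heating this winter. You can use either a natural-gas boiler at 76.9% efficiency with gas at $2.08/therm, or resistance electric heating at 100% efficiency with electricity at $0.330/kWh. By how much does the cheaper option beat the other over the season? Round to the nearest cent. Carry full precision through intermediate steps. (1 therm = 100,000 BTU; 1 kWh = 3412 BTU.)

$6584.62

Heat load = 27700 kWh × 3412 = 94,512,400 BTU
Gas: input = 94,512,400 / 0.769 = 122,902,991 BTU = 1,229 therm → 1,229 × $2.08 = $2,556.38
Electric: 94,512,400 BTU / 3412 = 27,700 kWh → × $0.330 = $9,141.00
Difference = |$2,556.38 − $9,141.00| = $6,584.62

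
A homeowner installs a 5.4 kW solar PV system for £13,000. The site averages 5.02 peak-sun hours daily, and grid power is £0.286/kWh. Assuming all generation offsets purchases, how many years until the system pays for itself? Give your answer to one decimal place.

4.6 years

Daily generation = 5.4 kW × 5.02 h = 27.11 kWh
Annual generation = 27.11 × 365 = 9894.4 kWh
Annual savings = 9894.4 × £0.286 = £2,829.80
Payback = £13,000 / £2,829.80 = 4.59 years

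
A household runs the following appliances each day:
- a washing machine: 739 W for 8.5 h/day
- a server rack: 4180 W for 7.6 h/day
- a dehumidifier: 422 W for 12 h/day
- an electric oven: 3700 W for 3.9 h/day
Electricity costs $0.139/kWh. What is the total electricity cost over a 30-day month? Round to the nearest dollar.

washing machine: 739 W × 8.5 h × 30 d = 188,445 Wh = 188.4 kWh
server rack: 4180 W × 7.6 h × 30 d = 953,040 Wh = 953 kWh
dehumidifier: 422 W × 12 h × 30 d = 151,920 Wh = 151.9 kWh
electric oven: 3700 W × 3.9 h × 30 d = 432,900 Wh = 432.9 kWh
Total energy = 188.4 + 953 + 151.9 + 432.9 = 1,726 kWh
Cost = 1,726 kWh × $0.139 = $239.96 ≈ $240

$240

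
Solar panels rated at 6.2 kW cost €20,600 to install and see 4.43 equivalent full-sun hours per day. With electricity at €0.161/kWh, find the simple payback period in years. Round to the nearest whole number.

13 years

Daily generation = 6.2 kW × 4.43 h = 27.47 kWh
Annual generation = 27.47 × 365 = 10025 kWh
Annual savings = 10025 × €0.161 = €1,614.04
Payback = €20,600 / €1,614.04 = 12.8 years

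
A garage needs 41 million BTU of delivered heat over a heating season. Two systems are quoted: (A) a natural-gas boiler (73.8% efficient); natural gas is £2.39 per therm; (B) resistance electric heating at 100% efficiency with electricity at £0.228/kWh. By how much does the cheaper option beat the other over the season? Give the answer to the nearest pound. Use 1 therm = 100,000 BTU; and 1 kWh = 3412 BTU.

£1412

Heat load = 41 × 10⁶ BTU = 41,000,000 BTU
Gas: input = 41,000,000 / 0.738 = 55,555,556 BTU = 555.6 therm → 555.6 × £2.39 = £1,327.78
Electric: 41,000,000 BTU / 3412 = 12,020 kWh → × £0.228 = £2,739.74
Difference = |£1,327.78 − £2,739.74| = £1,411.96 ≈ £1412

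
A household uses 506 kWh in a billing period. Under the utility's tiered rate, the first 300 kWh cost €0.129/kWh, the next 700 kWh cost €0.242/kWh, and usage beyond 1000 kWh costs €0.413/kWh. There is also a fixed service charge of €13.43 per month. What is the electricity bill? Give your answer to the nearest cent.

€101.98

First 300 kWh × €0.129 = €38.70
Next 206 kWh × €0.242 = €49.85
Remaining tier: 0 kWh (not reached)
Energy charge = €88.55; + service €13.43 = €101.98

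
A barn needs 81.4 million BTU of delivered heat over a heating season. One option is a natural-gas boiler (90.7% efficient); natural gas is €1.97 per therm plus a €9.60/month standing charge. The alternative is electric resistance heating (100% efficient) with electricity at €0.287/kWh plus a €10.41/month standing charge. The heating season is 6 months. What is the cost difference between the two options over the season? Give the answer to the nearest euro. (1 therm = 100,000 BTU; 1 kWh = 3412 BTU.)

Heat load = 81.4 × 10⁶ BTU = 81,400,000 BTU
Gas: input = 81,400,000 / 0.907 = 89,746,417 BTU = 897.5 therm → 897.5 × €1.97 = €1,768.00; + 6 × €9.60 standing = €1,825.60
Electric: 81,400,000 BTU / 3412 = 23,860 kWh → × €0.287 = €6,846.95; + 6 × €10.41 standing = €6,909.41
Difference = |€1,825.60 − €6,909.41| = €5,083.81 ≈ €5084

€5084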